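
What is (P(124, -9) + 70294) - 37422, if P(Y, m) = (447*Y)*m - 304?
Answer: -466284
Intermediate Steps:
P(Y, m) = -304 + 447*Y*m (P(Y, m) = 447*Y*m - 304 = -304 + 447*Y*m)
(P(124, -9) + 70294) - 37422 = ((-304 + 447*124*(-9)) + 70294) - 37422 = ((-304 - 498852) + 70294) - 37422 = (-499156 + 70294) - 37422 = -428862 - 37422 = -466284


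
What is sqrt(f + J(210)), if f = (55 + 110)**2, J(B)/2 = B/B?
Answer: sqrt(27227) ≈ 165.01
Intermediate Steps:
J(B) = 2 (J(B) = 2*(B/B) = 2*1 = 2)
f = 27225 (f = 165**2 = 27225)
sqrt(f + J(210)) = sqrt(27225 + 2) = sqrt(27227)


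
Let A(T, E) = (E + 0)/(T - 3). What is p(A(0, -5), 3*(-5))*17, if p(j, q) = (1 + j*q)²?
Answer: 9792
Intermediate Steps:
A(T, E) = E/(-3 + T)
p(A(0, -5), 3*(-5))*17 = (1 + (-5/(-3 + 0))*(3*(-5)))²*17 = (1 - 5/(-3)*(-15))²*17 = (1 - 5*(-⅓)*(-15))²*17 = (1 + (5/3)*(-15))²*17 = (1 - 25)²*17 = (-24)²*17 = 576*17 = 9792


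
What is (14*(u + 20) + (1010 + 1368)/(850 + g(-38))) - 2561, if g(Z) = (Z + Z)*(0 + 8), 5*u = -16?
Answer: -1401164/605 ≈ -2316.0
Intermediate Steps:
u = -16/5 (u = (1/5)*(-16) = -16/5 ≈ -3.2000)
g(Z) = 16*Z (g(Z) = (2*Z)*8 = 16*Z)
(14*(u + 20) + (1010 + 1368)/(850 + g(-38))) - 2561 = (14*(-16/5 + 20) + (1010 + 1368)/(850 + 16*(-38))) - 2561 = (14*(84/5) + 2378/(850 - 608)) - 2561 = (1176/5 + 2378/242) - 2561 = (1176/5 + 2378*(1/242)) - 2561 = (1176/5 + 1189/121) - 2561 = 148241/605 - 2561 = -1401164/605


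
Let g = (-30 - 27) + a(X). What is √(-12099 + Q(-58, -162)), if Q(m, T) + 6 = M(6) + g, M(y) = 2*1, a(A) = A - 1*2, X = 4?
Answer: I*√12158 ≈ 110.26*I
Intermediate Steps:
a(A) = -2 + A (a(A) = A - 2 = -2 + A)
M(y) = 2
g = -55 (g = (-30 - 27) + (-2 + 4) = -57 + 2 = -55)
Q(m, T) = -59 (Q(m, T) = -6 + (2 - 55) = -6 - 53 = -59)
√(-12099 + Q(-58, -162)) = √(-12099 - 59) = √(-12158) = I*√12158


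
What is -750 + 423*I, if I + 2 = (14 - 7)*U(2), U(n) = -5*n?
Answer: -31206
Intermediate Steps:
I = -72 (I = -2 + (14 - 7)*(-5*2) = -2 + 7*(-10) = -2 - 70 = -72)
-750 + 423*I = -750 + 423*(-72) = -750 - 30456 = -31206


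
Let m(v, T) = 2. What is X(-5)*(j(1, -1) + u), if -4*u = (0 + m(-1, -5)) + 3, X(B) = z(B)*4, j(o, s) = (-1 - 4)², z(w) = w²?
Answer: 2375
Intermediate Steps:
j(o, s) = 25 (j(o, s) = (-5)² = 25)
X(B) = 4*B² (X(B) = B²*4 = 4*B²)
u = -5/4 (u = -((0 + 2) + 3)/4 = -(2 + 3)/4 = -¼*5 = -5/4 ≈ -1.2500)
X(-5)*(j(1, -1) + u) = (4*(-5)²)*(25 - 5/4) = (4*25)*(95/4) = 100*(95/4) = 2375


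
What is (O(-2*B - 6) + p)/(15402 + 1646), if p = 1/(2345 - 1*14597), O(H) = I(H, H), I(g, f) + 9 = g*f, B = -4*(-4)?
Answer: 17581619/208872096 ≈ 0.084174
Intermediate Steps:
B = 16
I(g, f) = -9 + f*g (I(g, f) = -9 + g*f = -9 + f*g)
O(H) = -9 + H² (O(H) = -9 + H*H = -9 + H²)
p = -1/12252 (p = 1/(2345 - 14597) = 1/(-12252) = -1/12252 ≈ -8.1619e-5)
(O(-2*B - 6) + p)/(15402 + 1646) = ((-9 + (-2*16 - 6)²) - 1/12252)/(15402 + 1646) = ((-9 + (-32 - 6)²) - 1/12252)/17048 = ((-9 + (-38)²) - 1/12252)*(1/17048) = ((-9 + 1444) - 1/12252)*(1/17048) = (1435 - 1/12252)*(1/17048) = (17581619/12252)*(1/17048) = 17581619/208872096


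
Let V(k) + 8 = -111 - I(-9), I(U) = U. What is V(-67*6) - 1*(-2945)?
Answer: 2835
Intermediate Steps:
V(k) = -110 (V(k) = -8 + (-111 - 1*(-9)) = -8 + (-111 + 9) = -8 - 102 = -110)
V(-67*6) - 1*(-2945) = -110 - 1*(-2945) = -110 + 2945 = 2835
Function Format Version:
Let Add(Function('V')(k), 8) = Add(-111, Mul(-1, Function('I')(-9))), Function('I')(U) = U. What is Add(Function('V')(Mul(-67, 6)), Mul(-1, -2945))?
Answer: 2835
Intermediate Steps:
Function('V')(k) = -110 (Function('V')(k) = Add(-8, Add(-111, Mul(-1, -9))) = Add(-8, Add(-111, 9)) = Add(-8, -102) = -110)
Add(Function('V')(Mul(-67, 6)), Mul(-1, -2945)) = Add(-110, Mul(-1, -2945)) = Add(-110, 2945) = 2835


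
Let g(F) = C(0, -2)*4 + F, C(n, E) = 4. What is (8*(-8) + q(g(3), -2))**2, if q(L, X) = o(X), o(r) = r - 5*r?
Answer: 3136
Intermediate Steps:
g(F) = 16 + F (g(F) = 4*4 + F = 16 + F)
o(r) = -4*r
q(L, X) = -4*X
(8*(-8) + q(g(3), -2))**2 = (8*(-8) - 4*(-2))**2 = (-64 + 8)**2 = (-56)**2 = 3136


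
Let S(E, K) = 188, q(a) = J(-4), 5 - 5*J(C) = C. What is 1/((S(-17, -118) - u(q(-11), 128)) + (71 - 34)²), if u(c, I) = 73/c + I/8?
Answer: 9/13504 ≈ 0.00066647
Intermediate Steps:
J(C) = 1 - C/5
q(a) = 9/5 (q(a) = 1 - ⅕*(-4) = 1 + ⅘ = 9/5)
u(c, I) = 73/c + I/8 (u(c, I) = 73/c + I*(⅛) = 73/c + I/8)
1/((S(-17, -118) - u(q(-11), 128)) + (71 - 34)²) = 1/((188 - (73/(9/5) + (⅛)*128)) + (71 - 34)²) = 1/((188 - (73*(5/9) + 16)) + 37²) = 1/((188 - (365/9 + 16)) + 1369) = 1/((188 - 1*509/9) + 1369) = 1/((188 - 509/9) + 1369) = 1/(1183/9 + 1369) = 1/(13504/9) = 9/13504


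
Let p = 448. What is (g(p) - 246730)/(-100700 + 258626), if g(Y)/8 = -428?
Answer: -125077/78963 ≈ -1.5840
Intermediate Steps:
g(Y) = -3424 (g(Y) = 8*(-428) = -3424)
(g(p) - 246730)/(-100700 + 258626) = (-3424 - 246730)/(-100700 + 258626) = -250154/157926 = -250154*1/157926 = -125077/78963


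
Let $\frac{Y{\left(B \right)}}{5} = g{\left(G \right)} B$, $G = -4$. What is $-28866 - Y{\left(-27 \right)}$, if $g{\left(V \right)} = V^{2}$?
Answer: $-26706$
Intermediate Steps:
$Y{\left(B \right)} = 80 B$ ($Y{\left(B \right)} = 5 \left(-4\right)^{2} B = 5 \cdot 16 B = 80 B$)
$-28866 - Y{\left(-27 \right)} = -28866 - 80 \left(-27\right) = -28866 - -2160 = -28866 + 2160 = -26706$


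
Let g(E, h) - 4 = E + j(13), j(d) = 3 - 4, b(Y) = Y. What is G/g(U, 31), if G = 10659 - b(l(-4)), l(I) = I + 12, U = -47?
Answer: -10651/44 ≈ -242.07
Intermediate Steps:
l(I) = 12 + I
j(d) = -1
g(E, h) = 3 + E (g(E, h) = 4 + (E - 1) = 4 + (-1 + E) = 3 + E)
G = 10651 (G = 10659 - (12 - 4) = 10659 - 1*8 = 10659 - 8 = 10651)
G/g(U, 31) = 10651/(3 - 47) = 10651/(-44) = 10651*(-1/44) = -10651/44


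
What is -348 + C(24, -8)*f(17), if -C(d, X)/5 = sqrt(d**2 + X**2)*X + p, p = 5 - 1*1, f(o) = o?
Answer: -688 + 5440*sqrt(10) ≈ 16515.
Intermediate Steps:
p = 4 (p = 5 - 1 = 4)
C(d, X) = -20 - 5*X*sqrt(X**2 + d**2) (C(d, X) = -5*(sqrt(d**2 + X**2)*X + 4) = -5*(sqrt(X**2 + d**2)*X + 4) = -5*(X*sqrt(X**2 + d**2) + 4) = -5*(4 + X*sqrt(X**2 + d**2)) = -20 - 5*X*sqrt(X**2 + d**2))
-348 + C(24, -8)*f(17) = -348 + (-20 - 5*(-8)*sqrt((-8)**2 + 24**2))*17 = -348 + (-20 - 5*(-8)*sqrt(64 + 576))*17 = -348 + (-20 - 5*(-8)*sqrt(640))*17 = -348 + (-20 - 5*(-8)*8*sqrt(10))*17 = -348 + (-20 + 320*sqrt(10))*17 = -348 + (-340 + 5440*sqrt(10)) = -688 + 5440*sqrt(10)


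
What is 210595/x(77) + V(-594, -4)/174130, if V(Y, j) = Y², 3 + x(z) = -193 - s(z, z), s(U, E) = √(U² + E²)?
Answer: -3329372552/2144965 + 330935*√2/542 ≈ -688.69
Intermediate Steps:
s(U, E) = √(E² + U²)
x(z) = -196 - √2*√(z²) (x(z) = -3 + (-193 - √(z² + z²)) = -3 + (-193 - √(2*z²)) = -3 + (-193 - √2*√(z²)) = -196 - √2*√(z²))
210595/x(77) + V(-594, -4)/174130 = 210595/(-196 - √2*√(77²)) + (-594)²/174130 = 210595/(-196 - √2*√5929) + 352836*(1/174130) = 210595/(-196 - 1*√2*77) + 16038/7915 = 210595/(-196 - 77*√2) + 16038/7915 = 16038/7915 + 210595/(-196 - 77*√2)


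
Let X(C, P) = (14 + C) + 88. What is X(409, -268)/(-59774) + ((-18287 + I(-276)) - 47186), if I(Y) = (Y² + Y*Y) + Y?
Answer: 5176607211/59774 ≈ 86603.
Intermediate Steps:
X(C, P) = 102 + C
I(Y) = Y + 2*Y² (I(Y) = (Y² + Y²) + Y = 2*Y² + Y = Y + 2*Y²)
X(409, -268)/(-59774) + ((-18287 + I(-276)) - 47186) = (102 + 409)/(-59774) + ((-18287 - 276*(1 + 2*(-276))) - 47186) = 511*(-1/59774) + ((-18287 - 276*(1 - 552)) - 47186) = -511/59774 + ((-18287 - 276*(-551)) - 47186) = -511/59774 + ((-18287 + 152076) - 47186) = -511/59774 + (133789 - 47186) = -511/59774 + 86603 = 5176607211/59774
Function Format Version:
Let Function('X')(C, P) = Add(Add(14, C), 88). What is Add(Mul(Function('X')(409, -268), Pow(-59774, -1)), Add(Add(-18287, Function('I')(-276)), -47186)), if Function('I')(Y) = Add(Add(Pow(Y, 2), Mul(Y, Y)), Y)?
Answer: Rational(5176607211, 59774) ≈ 86603.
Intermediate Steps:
Function('X')(C, P) = Add(102, C)
Function('I')(Y) = Add(Y, Mul(2, Pow(Y, 2))) (Function('I')(Y) = Add(Add(Pow(Y, 2), Pow(Y, 2)), Y) = Add(Mul(2, Pow(Y, 2)), Y) = Add(Y, Mul(2, Pow(Y, 2))))
Add(Mul(Function('X')(409, -268), Pow(-59774, -1)), Add(Add(-18287, Function('I')(-276)), -47186)) = Add(Mul(Add(102, 409), Pow(-59774, -1)), Add(Add(-18287, Mul(-276, Add(1, Mul(2, -276)))), -47186)) = Add(Mul(511, Rational(-1, 59774)), Add(Add(-18287, Mul(-276, Add(1, -552))), -47186)) = Add(Rational(-511, 59774), Add(Add(-18287, Mul(-276, -551)), -47186)) = Add(Rational(-511, 59774), Add(Add(-18287, 152076), -47186)) = Add(Rational(-511, 59774), Add(133789, -47186)) = Add(Rational(-511, 59774), 86603) = Rational(5176607211, 59774)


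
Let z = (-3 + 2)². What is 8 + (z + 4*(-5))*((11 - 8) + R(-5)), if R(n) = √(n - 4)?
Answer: -49 - 57*I ≈ -49.0 - 57.0*I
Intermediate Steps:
R(n) = √(-4 + n)
z = 1 (z = (-1)² = 1)
8 + (z + 4*(-5))*((11 - 8) + R(-5)) = 8 + (1 + 4*(-5))*((11 - 8) + √(-4 - 5)) = 8 + (1 - 20)*(3 + √(-9)) = 8 - 19*(3 + 3*I) = 8 + (-57 - 57*I) = -49 - 57*I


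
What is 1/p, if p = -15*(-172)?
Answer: 1/2580 ≈ 0.00038760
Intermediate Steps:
p = 2580
1/p = 1/2580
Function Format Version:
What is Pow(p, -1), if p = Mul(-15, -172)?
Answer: Rational(1, 2580) ≈ 0.00038760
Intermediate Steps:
p = 2580
Pow(p, -1) = Pow(2580, -1) = Rational(1, 2580)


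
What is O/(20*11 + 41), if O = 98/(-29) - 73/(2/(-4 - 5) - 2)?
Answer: 17093/151380 ≈ 0.11291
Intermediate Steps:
O = 17093/580 (O = 98*(-1/29) - 73/(2/(-9) - 2) = -98/29 - 73/(2*(-⅑) - 2) = -98/29 - 73/(-2/9 - 2) = -98/29 - 73/(-20/9) = -98/29 - 73*(-9/20) = -98/29 + 657/20 = 17093/580 ≈ 29.471)
O/(20*11 + 41) = (17093/580)/(20*11 + 41) = (17093/580)/(220 + 41) = (17093/580)/261 = (1/261)*(17093/580) = 17093/151380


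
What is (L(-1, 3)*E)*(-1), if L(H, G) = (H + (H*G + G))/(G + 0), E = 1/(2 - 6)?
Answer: -1/12 ≈ -0.083333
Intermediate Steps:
E = -1/4 (E = 1/(-4) = -1/4 ≈ -0.25000)
L(H, G) = (G + H + G*H)/G (L(H, G) = (H + (G*H + G))/G = (H + (G + G*H))/G = (G + H + G*H)/G)
(L(-1, 3)*E)*(-1) = ((1 - 1 - 1/3)*(-1/4))*(-1) = -1/3*(-1/4)*(-1) = (1/12)*(-1) = -1/12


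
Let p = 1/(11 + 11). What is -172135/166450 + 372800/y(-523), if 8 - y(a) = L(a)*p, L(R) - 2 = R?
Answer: 273007268381/23203130 ≈ 11766.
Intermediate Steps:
L(R) = 2 + R
p = 1/22 ≈ 0.045455
y(a) = 87/11 - a/22 (y(a) = 8 - (2 + a)/22 = 8 - (1/11 + a/22) = 8 + (-1/11 - a/22) = 87/11 - a/22)
-172135/166450 + 372800/y(-523) = -172135/166450 + 372800/(87/11 - 1/22*(-523)) = -172135*1/166450 + 372800/(87/11 + 523/22) = -34427/33290 + 372800/(697/22) = -34427/33290 + 372800*(22/697) = -34427/33290 + 8201600/697 = 273007268381/23203130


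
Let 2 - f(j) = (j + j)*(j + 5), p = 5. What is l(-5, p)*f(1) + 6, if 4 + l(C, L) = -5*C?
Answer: -204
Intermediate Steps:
f(j) = 2 - 2*j*(5 + j) (f(j) = 2 - (j + j)*(j + 5) = 2 - 2*j*(5 + j))
l(C, L) = -4 - 5*C
l(-5, p)*f(1) + 6 = (-4 - 5*(-5))*(2 - 10*1 - 2*1**2) + 6 = (-4 + 25)*(2 - 10 - 2*1) + 6 = 21*(2 - 10 - 2) + 6 = 21*(-10) + 6 = -210 + 6 = -204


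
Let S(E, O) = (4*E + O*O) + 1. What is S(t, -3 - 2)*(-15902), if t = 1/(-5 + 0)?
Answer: -2003652/5 ≈ -4.0073e+5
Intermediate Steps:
t = -⅕ (t = 1/(-5) = -⅕ ≈ -0.20000)
S(E, O) = 1 + O² + 4*E (S(E, O) = (4*E + O²) + 1 = (O² + 4*E) + 1 = 1 + O² + 4*E)
S(t, -3 - 2)*(-15902) = (1 + (-3 - 2)² + 4*(-⅕))*(-15902) = (1 + (-5)² - ⅘)*(-15902) = (1 + 25 - ⅘)*(-15902) = (126/5)*(-15902) = -2003652/5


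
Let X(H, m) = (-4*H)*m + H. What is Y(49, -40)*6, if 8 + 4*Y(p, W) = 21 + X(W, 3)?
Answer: 1359/2 ≈ 679.50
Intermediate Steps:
X(H, m) = H - 4*H*m (X(H, m) = -4*H*m + H = H - 4*H*m)
Y(p, W) = 13/4 - 11*W/4 (Y(p, W) = -2 + (21 + W*(1 - 4*3))/4 = -2 + (21 + W*(1 - 12))/4 = -2 + (21 + W*(-11))/4 = -2 + (21 - 11*W)/4 = -2 + (21/4 - 11*W/4) = 13/4 - 11*W/4)
Y(49, -40)*6 = (13/4 - 11/4*(-40))*6 = (13/4 + 110)*6 = (453/4)*6 = 1359/2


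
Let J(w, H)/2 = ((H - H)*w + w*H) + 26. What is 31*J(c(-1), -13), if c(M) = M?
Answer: 2418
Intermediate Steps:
J(w, H) = 52 + 2*H*w (J(w, H) = 2*(((H - H)*w + w*H) + 26) = 2*((0*w + H*w) + 26) = 2*((0 + H*w) + 26) = 2*(H*w + 26) = 2*(26 + H*w) = 52 + 2*H*w)
31*J(c(-1), -13) = 31*(52 + 2*(-13)*(-1)) = 31*(52 + 26) = 31*78 = 2418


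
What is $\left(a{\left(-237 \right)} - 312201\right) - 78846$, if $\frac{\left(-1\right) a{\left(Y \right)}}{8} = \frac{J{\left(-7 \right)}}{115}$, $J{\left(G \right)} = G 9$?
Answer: $- \frac{44969901}{115} \approx -3.9104 \cdot 10^{5}$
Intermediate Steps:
$J{\left(G \right)} = 9 G$
$a{\left(Y \right)} = \frac{504}{115}$ ($a{\left(Y \right)} = - 8 \frac{9 \left(-7\right)}{115} = - 8 \left(\left(-63\right) \frac{1}{115}\right) = \left(-8\right) \left(- \frac{63}{115}\right) = \frac{504}{115}$)
$\left(a{\left(-237 \right)} - 312201\right) - 78846 = \left(\frac{504}{115} - 312201\right) - 78846 = - \frac{35902611}{115} - 78846 = - \frac{44969901}{115}$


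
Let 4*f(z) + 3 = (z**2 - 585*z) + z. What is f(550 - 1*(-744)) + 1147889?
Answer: 5510293/4 ≈ 1.3776e+6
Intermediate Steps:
f(z) = -3/4 - 146*z + z**2/4 (f(z) = -3/4 + ((z**2 - 585*z) + z)/4 = -3/4 + (z**2 - 584*z)/4 = -3/4 + (-146*z + z**2/4) = -3/4 - 146*z + z**2/4)
f(550 - 1*(-744)) + 1147889 = (-3/4 - 146*(550 - 1*(-744)) + (550 - 1*(-744))**2/4) + 1147889 = (-3/4 - 146*(550 + 744) + (550 + 744)**2/4) + 1147889 = (-3/4 - 146*1294 + (1/4)*1294**2) + 1147889 = (-3/4 - 188924 + (1/4)*1674436) + 1147889 = (-3/4 - 188924 + 418609) + 1147889 = 918737/4 + 1147889 = 5510293/4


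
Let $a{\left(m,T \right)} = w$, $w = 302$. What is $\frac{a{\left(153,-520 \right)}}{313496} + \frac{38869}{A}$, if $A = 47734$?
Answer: $\frac{3049922923}{3741104516} \approx 0.81525$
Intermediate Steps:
$a{\left(m,T \right)} = 302$
$\frac{a{\left(153,-520 \right)}}{313496} + \frac{38869}{A} = \frac{302}{313496} + \frac{38869}{47734} = 302 \cdot \frac{1}{313496} + 38869 \cdot \frac{1}{47734} = \frac{151}{156748} + \frac{38869}{47734} = \frac{3049922923}{3741104516}$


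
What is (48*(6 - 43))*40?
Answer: -71040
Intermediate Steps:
(48*(6 - 43))*40 = (48*(-37))*40 = -1776*40 = -71040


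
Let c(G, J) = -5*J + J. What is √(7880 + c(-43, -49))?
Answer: 2*√2019 ≈ 89.867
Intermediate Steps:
c(G, J) = -4*J
√(7880 + c(-43, -49)) = √(7880 - 4*(-49)) = √(7880 + 196) = √8076 = 2*√2019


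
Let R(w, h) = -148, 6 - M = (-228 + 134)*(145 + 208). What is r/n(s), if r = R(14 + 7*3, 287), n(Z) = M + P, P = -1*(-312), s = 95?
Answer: -37/8375 ≈ -0.0044179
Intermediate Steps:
M = 33188 (M = 6 - (-228 + 134)*(145 + 208) = 6 - (-94)*353 = 6 - 1*(-33182) = 6 + 33182 = 33188)
P = 312
n(Z) = 33500 (n(Z) = 33188 + 312 = 33500)
r = -148
r/n(s) = -148/33500 = -148*1/33500 = -37/8375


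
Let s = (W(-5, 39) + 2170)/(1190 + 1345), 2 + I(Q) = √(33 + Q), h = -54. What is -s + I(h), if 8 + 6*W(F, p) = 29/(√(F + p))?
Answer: -21716/7605 - 29*√34/517140 + I*√21 ≈ -2.8558 + 4.5826*I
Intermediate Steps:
W(F, p) = -4/3 + 29/(6*√(F + p)) (W(F, p) = -4/3 + (29/(√(F + p)))/6 = -4/3 + (29/√(F + p))/6 = -4/3 + 29/(6*√(F + p)))
I(Q) = -2 + √(33 + Q)
s = 6506/7605 + 29*√34/517140 (s = ((-4/3 + 29/(6*√(-5 + 39))) + 2170)/(1190 + 1345) = ((-4/3 + 29/(6*√34)) + 2170)/2535 = ((-4/3 + 29*(√34/34)/6) + 2170)*(1/2535) = ((-4/3 + 29*√34/204) + 2170)*(1/2535) = (6506/3 + 29*√34/204)*(1/2535) = 6506/7605 + 29*√34/517140 ≈ 0.85582)
-s + I(h) = -(6506/7605 + 29*√34/517140) + (-2 + √(33 - 54)) = (-6506/7605 - 29*√34/517140) + (-2 + √(-21)) = (-6506/7605 - 29*√34/517140) + (-2 + I*√21) = -21716/7605 - 29*√34/517140 + I*√21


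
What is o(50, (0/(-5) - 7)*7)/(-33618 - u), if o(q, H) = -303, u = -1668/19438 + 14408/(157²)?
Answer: 72587780193/8053769621044 ≈ 0.0090129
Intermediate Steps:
u = 119474086/239563631 (u = -1668*1/19438 + 14408/24649 = -834/9719 + 14408*(1/24649) = -834/9719 + 14408/24649 = 119474086/239563631 ≈ 0.49872)
o(50, (0/(-5) - 7)*7)/(-33618 - u) = -303/(-33618 - 1*119474086/239563631) = -303/(-33618 - 119474086/239563631) = -303/(-8053769621044/239563631) = -303*(-239563631/8053769621044) = 72587780193/8053769621044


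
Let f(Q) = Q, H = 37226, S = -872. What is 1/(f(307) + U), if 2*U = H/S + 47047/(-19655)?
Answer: 17139160/4875371113 ≈ 0.0035155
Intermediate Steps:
U = -386351007/17139160 (U = (37226/(-872) + 47047/(-19655))/2 = (37226*(-1/872) + 47047*(-1/19655))/2 = (-18613/436 - 47047/19655)/2 = (1/2)*(-386351007/8569580) = -386351007/17139160 ≈ -22.542)
1/(f(307) + U) = 1/(307 - 386351007/17139160) = 1/(4875371113/17139160) = 17139160/4875371113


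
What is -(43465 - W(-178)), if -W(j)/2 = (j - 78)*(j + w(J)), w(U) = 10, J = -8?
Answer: -129481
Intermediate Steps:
W(j) = -2*(-78 + j)*(10 + j) (W(j) = -2*(j - 78)*(j + 10) = -2*(-78 + j)*(10 + j))
-(43465 - W(-178)) = -(43465 - (1560 - 2*(-178)² + 136*(-178))) = -(43465 - (1560 - 2*31684 - 24208)) = -(43465 - (1560 - 63368 - 24208)) = -(43465 - 1*(-86016)) = -(43465 + 86016) = -1*129481 = -129481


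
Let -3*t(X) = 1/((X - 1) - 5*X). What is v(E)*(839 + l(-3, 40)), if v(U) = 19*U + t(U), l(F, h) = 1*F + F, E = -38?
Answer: -272446811/453 ≈ -6.0143e+5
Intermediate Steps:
l(F, h) = 2*F (l(F, h) = F + F = 2*F)
t(X) = -1/(3*(-1 - 4*X)) (t(X) = -1/(3*((X - 1) - 5*X)) = -1/(3*((-1 + X) - 5*X)) = -1/(3*(-1 - 4*X)))
v(U) = 19*U + 1/(3*(1 + 4*U))
v(E)*(839 + l(-3, 40)) = ((1 + 57*(-38)*(1 + 4*(-38)))/(3*(1 + 4*(-38))))*(839 + 2*(-3)) = ((1 + 57*(-38)*(1 - 152))/(3*(1 - 152)))*(839 - 6) = ((⅓)*(1 + 57*(-38)*(-151))/(-151))*833 = ((⅓)*(-1/151)*(1 + 327066))*833 = ((⅓)*(-1/151)*327067)*833 = -327067/453*833 = -272446811/453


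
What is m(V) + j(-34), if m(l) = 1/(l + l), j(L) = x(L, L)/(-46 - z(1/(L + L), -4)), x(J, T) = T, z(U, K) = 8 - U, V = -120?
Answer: 551207/881520 ≈ 0.62529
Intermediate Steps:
j(L) = L/(-54 + 1/(2*L)) (j(L) = L/(-46 - (8 - 1/(L + L))) = L/(-46 - (8 - 1/(2*L))) = L/(-46 + (-8 + 1/(2*L))) = L/(-54 + 1/(2*L)))
m(l) = 1/(2*l)
m(V) + j(-34) = (1/2)/(-120) - 2*(-34)**2/(-1 + 108*(-34)) = (1/2)*(-1/120) - 2*1156/(-1 - 3672) = -1/240 - 2*1156/(-3673) = -1/240 - 2*1156*(-1/3673) = -1/240 + 2312/3673 = 551207/881520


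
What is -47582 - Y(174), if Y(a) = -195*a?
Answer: -13652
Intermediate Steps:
-47582 - Y(174) = -47582 - (-195)*174 = -47582 - 1*(-33930) = -47582 + 33930 = -13652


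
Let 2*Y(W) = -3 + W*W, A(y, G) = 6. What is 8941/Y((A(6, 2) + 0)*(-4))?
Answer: 17882/573 ≈ 31.208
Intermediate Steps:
Y(W) = -3/2 + W**2/2 (Y(W) = (-3 + W*W)/2 = (-3 + W**2)/2 = -3/2 + W**2/2)
8941/Y((A(6, 2) + 0)*(-4)) = 8941/(-3/2 + ((6 + 0)*(-4))**2/2) = 8941/(-3/2 + (6*(-4))**2/2) = 8941/(-3/2 + (1/2)*(-24)**2) = 8941/(-3/2 + (1/2)*576) = 8941/(-3/2 + 288) = 8941/(573/2) = 8941*(2/573) = 17882/573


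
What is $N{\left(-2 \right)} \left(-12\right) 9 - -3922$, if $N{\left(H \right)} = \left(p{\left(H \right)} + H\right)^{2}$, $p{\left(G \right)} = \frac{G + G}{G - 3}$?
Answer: $\frac{94162}{25} \approx 3766.5$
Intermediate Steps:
$p{\left(G \right)} = \frac{2 G}{-3 + G}$
$N{\left(H \right)} = \left(H + \frac{2 H}{-3 + H}\right)^{2}$ ($N{\left(H \right)} = \left(\frac{2 H}{-3 + H} + H\right)^{2} = \left(H + \frac{2 H}{-3 + H}\right)^{2}$)
$N{\left(-2 \right)} \left(-12\right) 9 - -3922 = \frac{\left(-2\right)^{2} \left(-1 - 2\right)^{2}}{\left(-3 - 2\right)^{2}} \left(-12\right) 9 - -3922 = \frac{4 \left(-3\right)^{2}}{25} \left(-12\right) 9 + 3922 = 4 \cdot 9 \cdot \frac{1}{25} \left(-12\right) 9 + 3922 = \frac{36}{25} \left(-12\right) 9 + 3922 = \left(- \frac{432}{25}\right) 9 + 3922 = - \frac{3888}{25} + 3922 = \frac{94162}{25}$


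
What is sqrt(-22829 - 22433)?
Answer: I*sqrt(45262) ≈ 212.75*I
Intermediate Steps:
sqrt(-22829 - 22433) = sqrt(-45262) = I*sqrt(45262)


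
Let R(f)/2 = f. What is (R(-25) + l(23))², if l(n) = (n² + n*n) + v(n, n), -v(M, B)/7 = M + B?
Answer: 470596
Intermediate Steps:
v(M, B) = -7*B - 7*M (v(M, B) = -7*(M + B) = -7*(B + M) = -7*B - 7*M)
R(f) = 2*f
l(n) = -14*n + 2*n² (l(n) = (n² + n*n) + (-7*n - 7*n) = (n² + n²) - 14*n = 2*n² - 14*n = -14*n + 2*n²)
(R(-25) + l(23))² = (2*(-25) + 2*23*(-7 + 23))² = (-50 + 2*23*16)² = (-50 + 736)² = 686² = 470596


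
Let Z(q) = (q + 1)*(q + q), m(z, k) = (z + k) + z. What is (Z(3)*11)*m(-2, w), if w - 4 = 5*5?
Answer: 6600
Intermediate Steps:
w = 29 (w = 4 + 5*5 = 4 + 25 = 29)
m(z, k) = k + 2*z (m(z, k) = (k + z) + z = k + 2*z)
Z(q) = 2*q*(1 + q) (Z(q) = (1 + q)*(2*q) = 2*q*(1 + q))
(Z(3)*11)*m(-2, w) = ((2*3*(1 + 3))*11)*(29 + 2*(-2)) = ((2*3*4)*11)*(29 - 4) = (24*11)*25 = 264*25 = 6600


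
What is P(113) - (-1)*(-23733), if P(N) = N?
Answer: -23620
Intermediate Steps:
P(113) - (-1)*(-23733) = 113 - (-1)*(-23733) = 113 - 1*23733 = 113 - 23733 = -23620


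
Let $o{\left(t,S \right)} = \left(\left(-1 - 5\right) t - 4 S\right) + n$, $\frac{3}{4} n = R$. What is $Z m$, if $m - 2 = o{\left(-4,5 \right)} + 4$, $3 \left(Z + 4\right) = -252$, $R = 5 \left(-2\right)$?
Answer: $\frac{880}{3} \approx 293.33$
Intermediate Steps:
$R = -10$
$Z = -88$ ($Z = -4 + \frac{1}{3} \left(-252\right) = -4 - 84 = -88$)
$n = - \frac{40}{3}$ ($n = \frac{4}{3} \left(-10\right) = - \frac{40}{3} \approx -13.333$)
$o{\left(t,S \right)} = - \frac{40}{3} - 6 t - 4 S$ ($o{\left(t,S \right)} = \left(\left(-1 - 5\right) t - 4 S\right) - \frac{40}{3} = \left(- 6 t - 4 S\right) - \frac{40}{3} = - \frac{40}{3} - 6 t - 4 S$)
$m = - \frac{10}{3}$ ($m = 2 + \left(\left(- \frac{40}{3} - -24 - 20\right) + 4\right) = 2 + \left(\left(- \frac{40}{3} + 24 - 20\right) + 4\right) = 2 + \left(- \frac{28}{3} + 4\right) = 2 - \frac{16}{3} = - \frac{10}{3} \approx -3.3333$)
$Z m = \left(-88\right) \left(- \frac{10}{3}\right) = \frac{880}{3}$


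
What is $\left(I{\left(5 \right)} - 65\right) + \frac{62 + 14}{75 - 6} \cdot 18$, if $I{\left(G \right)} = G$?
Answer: $- \frac{924}{23} \approx -40.174$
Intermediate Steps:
$\left(I{\left(5 \right)} - 65\right) + \frac{62 + 14}{75 - 6} \cdot 18 = \left(5 - 65\right) + \frac{62 + 14}{75 - 6} \cdot 18 = -60 + \frac{76}{75 + \left(-6 + 0\right)} 18 = -60 + \frac{76}{75 - 6} \cdot 18 = -60 + \frac{76}{69} \cdot 18 = -60 + \frac{456}{23} = - \frac{924}{23}$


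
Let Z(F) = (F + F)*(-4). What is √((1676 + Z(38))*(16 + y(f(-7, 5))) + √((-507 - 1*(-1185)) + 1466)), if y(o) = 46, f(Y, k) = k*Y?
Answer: 2*√(21266 + √134) ≈ 291.74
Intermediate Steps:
f(Y, k) = Y*k
Z(F) = -8*F (Z(F) = (2*F)*(-4) = -8*F)
√((1676 + Z(38))*(16 + y(f(-7, 5))) + √((-507 - 1*(-1185)) + 1466)) = √((1676 - 8*38)*(16 + 46) + √((-507 - 1*(-1185)) + 1466)) = √((1676 - 304)*62 + √((-507 + 1185) + 1466)) = √(1372*62 + √(678 + 1466)) = √(85064 + √2144) = √(85064 + 4*√134)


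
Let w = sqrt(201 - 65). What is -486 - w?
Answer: -486 - 2*sqrt(34) ≈ -497.66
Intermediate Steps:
w = 2*sqrt(34) (w = sqrt(136) = 2*sqrt(34) ≈ 11.662)
-486 - w = -486 - 2*sqrt(34)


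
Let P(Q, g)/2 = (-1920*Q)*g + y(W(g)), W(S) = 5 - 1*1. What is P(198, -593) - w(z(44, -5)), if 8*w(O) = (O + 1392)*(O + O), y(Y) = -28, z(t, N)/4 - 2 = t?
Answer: 450797208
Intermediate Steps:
W(S) = 4 (W(S) = 5 - 1 = 4)
z(t, N) = 8 + 4*t
P(Q, g) = -56 - 3840*Q*g (P(Q, g) = 2*((-1920*Q)*g - 28) = 2*(-1920*Q*g - 28) = 2*(-28 - 1920*Q*g) = -56 - 3840*Q*g)
w(O) = O*(1392 + O)/4 (w(O) = ((O + 1392)*(O + O))/8 = ((1392 + O)*(2*O))/8 = (2*O*(1392 + O))/8 = O*(1392 + O)/4)
P(198, -593) - w(z(44, -5)) = (-56 - 3840*198*(-593)) - (8 + 4*44)*(1392 + (8 + 4*44))/4 = (-56 + 450869760) - (8 + 176)*(1392 + (8 + 176))/4 = 450869704 - 184*(1392 + 184)/4 = 450869704 - 184*1576/4 = 450869704 - 1*72496 = 450869704 - 72496 = 450797208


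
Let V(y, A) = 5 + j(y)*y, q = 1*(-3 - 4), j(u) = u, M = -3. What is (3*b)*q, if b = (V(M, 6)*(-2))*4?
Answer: 2352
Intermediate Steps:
q = -7 (q = 1*(-7) = -7)
V(y, A) = 5 + y² (V(y, A) = 5 + y*y = 5 + y²)
b = -112 (b = ((5 + (-3)²)*(-2))*4 = ((5 + 9)*(-2))*4 = (14*(-2))*4 = -28*4 = -112)
(3*b)*q = (3*(-112))*(-7) = -336*(-7) = 2352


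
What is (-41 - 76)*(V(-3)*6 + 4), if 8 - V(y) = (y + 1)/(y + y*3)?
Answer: -5967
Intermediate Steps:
V(y) = 8 - (1 + y)/(4*y) (V(y) = 8 - (y + 1)/(y + y*3) = 8 - (1 + y)/(y + 3*y) = 8 - (1 + y)/(4*y))
(-41 - 76)*(V(-3)*6 + 4) = (-41 - 76)*(((¼)*(-1 + 31*(-3))/(-3))*6 + 4) = -117*(((¼)*(-⅓)*(-1 - 93))*6 + 4) = -117*(((¼)*(-⅓)*(-94))*6 + 4) = -117*((47/6)*6 + 4) = -117*(47 + 4) = -117*51 = -5967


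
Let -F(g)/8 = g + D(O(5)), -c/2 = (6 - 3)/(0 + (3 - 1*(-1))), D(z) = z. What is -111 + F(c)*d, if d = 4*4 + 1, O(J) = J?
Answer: -587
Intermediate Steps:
d = 17 (d = 16 + 1 = 17)
c = -3/2 (c = -2*(6 - 3)/(0 + (3 - 1*(-1))) = -6/(0 + (3 + 1)) = -6/(0 + 4) = -6/4 = -2*¾ = -3/2 ≈ -1.5000)
F(g) = -40 - 8*g (F(g) = -8*(g + 5) = -8*(5 + g) = -40 - 8*g)
-111 + F(c)*d = -111 + (-40 - 8*(-3/2))*17 = -111 + (-40 + 12)*17 = -111 - 28*17 = -111 - 476 = -587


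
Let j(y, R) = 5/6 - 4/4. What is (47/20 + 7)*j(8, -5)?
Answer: -187/120 ≈ -1.5583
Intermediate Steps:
j(y, R) = -1/6 (j(y, R) = 5*(1/6) - 4*1/4 = 5/6 - 1 = -1/6)
(47/20 + 7)*j(8, -5) = (47/20 + 7)*(-1/6) = (187/20)*(-1/6) = -187/120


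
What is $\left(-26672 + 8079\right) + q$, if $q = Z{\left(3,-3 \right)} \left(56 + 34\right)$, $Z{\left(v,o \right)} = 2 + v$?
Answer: $-18143$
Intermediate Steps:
$q = 450$ ($q = \left(2 + 3\right) \left(56 + 34\right) = 5 \cdot 90 = 450$)
$\left(-26672 + 8079\right) + q = \left(-26672 + 8079\right) + 450 = -18593 + 450 = -18143$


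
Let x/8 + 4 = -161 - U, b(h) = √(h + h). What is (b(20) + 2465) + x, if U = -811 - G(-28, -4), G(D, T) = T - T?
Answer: 7633 + 2*√10 ≈ 7639.3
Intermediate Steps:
G(D, T) = 0
U = -811 (U = -811 - 1*0 = -811 + 0 = -811)
b(h) = √2*√h (b(h) = √(2*h) = √2*√h)
x = 5168 (x = -32 + 8*(-161 - 1*(-811)) = -32 + 8*(-161 + 811) = -32 + 8*650 = -32 + 5200 = 5168)
(b(20) + 2465) + x = (√2*√20 + 2465) + 5168 = (√2*(2*√5) + 2465) + 5168 = (2*√10 + 2465) + 5168 = (2465 + 2*√10) + 5168 = 7633 + 2*√10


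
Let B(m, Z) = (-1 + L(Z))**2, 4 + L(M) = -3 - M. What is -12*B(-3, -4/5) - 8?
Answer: -15752/25 ≈ -630.08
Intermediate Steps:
L(M) = -7 - M (L(M) = -4 + (-3 - M) = -7 - M)
B(m, Z) = (-8 - Z)**2 (B(m, Z) = (-1 + (-7 - Z))**2 = (-8 - Z)**2)
-12*B(-3, -4/5) - 8 = -12*(8 - 4/5)**2 - 8 = -12*(36/5)**2 - 8 = -12*1296/25 - 8 = -15552/25 - 8 = -15752/25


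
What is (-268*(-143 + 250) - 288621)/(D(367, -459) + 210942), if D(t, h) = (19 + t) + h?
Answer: -317297/210869 ≈ -1.5047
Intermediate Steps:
D(t, h) = 19 + h + t
(-268*(-143 + 250) - 288621)/(D(367, -459) + 210942) = (-268*(-143 + 250) - 288621)/((19 - 459 + 367) + 210942) = (-268*107 - 288621)/(-73 + 210942) = (-28676 - 288621)/210869 = -317297*1/210869 = -317297/210869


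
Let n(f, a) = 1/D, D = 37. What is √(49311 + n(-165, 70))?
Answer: 2*√16876699/37 ≈ 222.06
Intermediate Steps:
n(f, a) = 1/37
√(49311 + n(-165, 70)) = √(49311 + 1/37) = √(1824508/37) = 2*√16876699/37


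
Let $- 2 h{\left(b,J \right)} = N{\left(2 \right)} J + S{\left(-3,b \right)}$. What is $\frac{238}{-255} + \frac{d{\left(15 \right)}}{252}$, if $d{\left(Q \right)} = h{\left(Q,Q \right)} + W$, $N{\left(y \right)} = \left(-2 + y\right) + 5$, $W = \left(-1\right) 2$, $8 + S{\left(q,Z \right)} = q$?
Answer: $- \frac{673}{630} \approx -1.0683$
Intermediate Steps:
$S{\left(q,Z \right)} = -8 + q$
$W = -2$
$N{\left(y \right)} = 3 + y$
$h{\left(b,J \right)} = \frac{11}{2} - \frac{5 J}{2}$ ($h{\left(b,J \right)} = - \frac{\left(3 + 2\right) J - 11}{2} = - \frac{5 J - 11}{2} = - \frac{-11 + 5 J}{2} = \frac{11}{2} - \frac{5 J}{2}$)
$d{\left(Q \right)} = \frac{7}{2} - \frac{5 Q}{2}$ ($d{\left(Q \right)} = \left(\frac{11}{2} - \frac{5 Q}{2}\right) - 2 = \frac{7}{2} - \frac{5 Q}{2}$)
$\frac{238}{-255} + \frac{d{\left(15 \right)}}{252} = \frac{238}{-255} + \frac{\frac{7}{2} - \frac{75}{2}}{252} = 238 \left(- \frac{1}{255}\right) + \left(\frac{7}{2} - \frac{75}{2}\right) \frac{1}{252} = - \frac{14}{15} - \frac{17}{126} = - \frac{673}{630}$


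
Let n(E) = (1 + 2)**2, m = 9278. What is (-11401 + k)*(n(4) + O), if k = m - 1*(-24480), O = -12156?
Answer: -271570479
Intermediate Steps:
k = 33758 (k = 9278 - 1*(-24480) = 9278 + 24480 = 33758)
n(E) = 9 (n(E) = 3**2 = 9)
(-11401 + k)*(n(4) + O) = (-11401 + 33758)*(9 - 12156) = 22357*(-12147) = -271570479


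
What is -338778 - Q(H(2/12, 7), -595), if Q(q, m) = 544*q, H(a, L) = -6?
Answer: -335514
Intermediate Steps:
-338778 - Q(H(2/12, 7), -595) = -338778 - 544*(-6) = -338778 - 1*(-3264) = -338778 + 3264 = -335514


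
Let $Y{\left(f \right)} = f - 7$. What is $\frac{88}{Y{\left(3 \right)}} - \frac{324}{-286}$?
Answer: $- \frac{2984}{143} \approx -20.867$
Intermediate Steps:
$Y{\left(f \right)} = -7 + f$ ($Y{\left(f \right)} = f - 7 = -7 + f$)
$\frac{88}{Y{\left(3 \right)}} - \frac{324}{-286} = \frac{88}{-7 + 3} - \frac{324}{-286} = \frac{88}{-4} - - \frac{162}{143} = 88 \left(- \frac{1}{4}\right) + \frac{162}{143} = -22 + \frac{162}{143} = - \frac{2984}{143}$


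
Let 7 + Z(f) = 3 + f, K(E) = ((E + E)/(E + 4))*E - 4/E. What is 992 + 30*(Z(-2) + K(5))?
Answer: 2864/3 ≈ 954.67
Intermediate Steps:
K(E) = -4/E + 2*E²/(4 + E) (K(E) = ((2*E)/(4 + E))*E - 4/E = (2*E/(4 + E))*E - 4/E = 2*E²/(4 + E) - 4/E = -4/E + 2*E²/(4 + E))
Z(f) = -4 + f (Z(f) = -7 + (3 + f) = -4 + f)
992 + 30*(Z(-2) + K(5)) = 992 + 30*((-4 - 2) + 2*(-8 + 5³ - 2*5)/(5*(4 + 5))) = 992 + 30*(-6 + 2*(⅕)*(-8 + 125 - 10)/9) = 992 + 30*(-6 + 2*(⅕)*(⅑)*107) = 992 + 30*(-6 + 214/45) = 992 + 30*(-56/45) = 992 - 112/3 = 2864/3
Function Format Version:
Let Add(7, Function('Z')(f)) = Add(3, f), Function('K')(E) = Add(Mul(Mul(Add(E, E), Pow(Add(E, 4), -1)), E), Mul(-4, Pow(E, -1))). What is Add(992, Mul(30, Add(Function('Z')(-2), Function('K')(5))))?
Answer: Rational(2864, 3) ≈ 954.67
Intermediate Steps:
Function('K')(E) = Add(Mul(-4, Pow(E, -1)), Mul(2, Pow(E, 2), Pow(Add(4, E), -1))) (Function('K')(E) = Add(Mul(Mul(Mul(2, E), Pow(Add(4, E), -1)), E), Mul(-4, Pow(E, -1))) = Add(Mul(Mul(2, E, Pow(Add(4, E), -1)), E), Mul(-4, Pow(E, -1))) = Add(Mul(2, Pow(E, 2), Pow(Add(4, E), -1)), Mul(-4, Pow(E, -1))) = Add(Mul(-4, Pow(E, -1)), Mul(2, Pow(E, 2), Pow(Add(4, E), -1))))
Function('Z')(f) = Add(-4, f) (Function('Z')(f) = Add(-7, Add(3, f)) = Add(-4, f))
Add(992, Mul(30, Add(Function('Z')(-2), Function('K')(5)))) = Add(992, Mul(30, Add(Add(-4, -2), Mul(2, Pow(5, -1), Pow(Add(4, 5), -1), Add(-8, Pow(5, 3), Mul(-2, 5)))))) = Add(992, Mul(30, Add(-6, Mul(2, Rational(1, 5), Pow(9, -1), Add(-8, 125, -10))))) = Add(992, Mul(30, Add(-6, Mul(2, Rational(1, 5), Rational(1, 9), 107)))) = Add(992, Mul(30, Add(-6, Rational(214, 45)))) = Add(992, Mul(30, Rational(-56, 45))) = Add(992, Rational(-112, 3)) = Rational(2864, 3)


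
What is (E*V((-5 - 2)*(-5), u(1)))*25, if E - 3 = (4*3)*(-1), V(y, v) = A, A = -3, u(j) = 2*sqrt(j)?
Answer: 675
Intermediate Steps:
V(y, v) = -3
E = -9 (E = 3 + (4*3)*(-1) = 3 + 12*(-1) = 3 - 12 = -9)
(E*V((-5 - 2)*(-5), u(1)))*25 = -9*(-3)*25 = 27*25 = 675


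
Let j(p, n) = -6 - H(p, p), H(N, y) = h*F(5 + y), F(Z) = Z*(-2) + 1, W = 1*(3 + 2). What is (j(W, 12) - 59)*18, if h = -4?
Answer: -2538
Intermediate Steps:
W = 5 (W = 1*5 = 5)
F(Z) = 1 - 2*Z (F(Z) = -2*Z + 1 = 1 - 2*Z)
H(N, y) = 36 + 8*y (H(N, y) = -4*(1 - 2*(5 + y)) = -4*(1 + (-10 - 2*y)) = -4*(-9 - 2*y) = 36 + 8*y)
j(p, n) = -42 - 8*p (j(p, n) = -6 - (36 + 8*p) = -6 + (-36 - 8*p) = -42 - 8*p)
(j(W, 12) - 59)*18 = ((-42 - 8*5) - 59)*18 = ((-42 - 40) - 59)*18 = (-82 - 59)*18 = -141*18 = -2538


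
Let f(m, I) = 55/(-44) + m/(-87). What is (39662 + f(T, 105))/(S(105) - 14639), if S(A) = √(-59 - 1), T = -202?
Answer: -202058442611/74576532588 - 13802749*I*√15/37288266294 ≈ -2.7094 - 0.0014336*I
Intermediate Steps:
S(A) = 2*I*√15 (S(A) = √(-60) = 2*I*√15)
f(m, I) = -5/4 - m/87 (f(m, I) = 55*(-1/44) + m*(-1/87) = -5/4 - m/87)
(39662 + f(T, 105))/(S(105) - 14639) = (39662 + (-5/4 - 1/87*(-202)))/(2*I*√15 - 14639) = (39662 + (-5/4 + 202/87))/(-14639 + 2*I*√15) = (39662 + 373/348)/(-14639 + 2*I*√15) = 13802749/(348*(-14639 + 2*I*√15))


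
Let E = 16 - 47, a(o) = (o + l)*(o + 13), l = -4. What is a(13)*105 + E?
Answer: 24539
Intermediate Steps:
a(o) = (-4 + o)*(13 + o) (a(o) = (o - 4)*(o + 13) = (-4 + o)*(13 + o))
E = -31
a(13)*105 + E = (-52 + 13**2 + 9*13)*105 - 31 = (-52 + 169 + 117)*105 - 31 = 234*105 - 31 = 24570 - 31 = 24539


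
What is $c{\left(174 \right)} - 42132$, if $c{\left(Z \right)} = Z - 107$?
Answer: $-42065$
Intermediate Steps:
$c{\left(Z \right)} = -107 + Z$ ($c{\left(Z \right)} = Z - 107 = -107 + Z$)
$c{\left(174 \right)} - 42132 = \left(-107 + 174\right) - 42132 = 67 - 42132 = -42065$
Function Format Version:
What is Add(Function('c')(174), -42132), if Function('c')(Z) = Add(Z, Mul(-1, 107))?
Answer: -42065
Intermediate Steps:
Function('c')(Z) = Add(-107, Z) (Function('c')(Z) = Add(Z, -107) = Add(-107, Z))
Add(Function('c')(174), -42132) = Add(Add(-107, 174), -42132) = Add(67, -42132) = -42065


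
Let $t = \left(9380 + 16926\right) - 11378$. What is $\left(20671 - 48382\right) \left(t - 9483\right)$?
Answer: $-150886395$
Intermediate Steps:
$t = 14928$ ($t = 26306 - 11378 = 14928$)
$\left(20671 - 48382\right) \left(t - 9483\right) = \left(20671 - 48382\right) \left(14928 - 9483\right) = \left(-27711\right) 5445 = -150886395$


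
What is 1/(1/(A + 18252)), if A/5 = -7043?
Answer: -16963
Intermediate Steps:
A = -35215 (A = 5*(-7043) = -35215)
1/(1/(A + 18252)) = 1/(1/(-35215 + 18252)) = 1/(1/(-16963)) = 1/(-1/16963) = -16963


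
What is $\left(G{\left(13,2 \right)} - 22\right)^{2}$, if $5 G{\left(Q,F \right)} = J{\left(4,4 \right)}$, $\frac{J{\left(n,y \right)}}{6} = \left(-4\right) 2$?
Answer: $\frac{24964}{25} \approx 998.56$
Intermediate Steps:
$J{\left(n,y \right)} = -48$ ($J{\left(n,y \right)} = 6 \left(\left(-4\right) 2\right) = 6 \left(-8\right) = -48$)
$G{\left(Q,F \right)} = - \frac{48}{5}$ ($G{\left(Q,F \right)} = \frac{1}{5} \left(-48\right) = - \frac{48}{5}$)
$\left(G{\left(13,2 \right)} - 22\right)^{2} = \left(- \frac{48}{5} - 22\right)^{2} = \left(- \frac{158}{5}\right)^{2} = \frac{24964}{25}$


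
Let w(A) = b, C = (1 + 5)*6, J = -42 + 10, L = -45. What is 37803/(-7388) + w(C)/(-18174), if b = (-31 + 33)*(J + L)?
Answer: -342946985/67134756 ≈ -5.1083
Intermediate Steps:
J = -32
b = -154 (b = (-31 + 33)*(-32 - 45) = 2*(-77) = -154)
C = 36 (C = 6*6 = 36)
w(A) = -154
37803/(-7388) + w(C)/(-18174) = 37803/(-7388) - 154/(-18174) = 37803*(-1/7388) - 154*(-1/18174) = -37803/7388 + 77/9087 = -342946985/67134756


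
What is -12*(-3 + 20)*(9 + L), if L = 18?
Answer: -5508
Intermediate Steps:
-12*(-3 + 20)*(9 + L) = -12*(-3 + 20)*(9 + 18) = -204*27 = -12*459 = -5508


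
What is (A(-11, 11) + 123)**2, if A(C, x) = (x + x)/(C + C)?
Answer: 14884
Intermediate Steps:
A(C, x) = x/C (A(C, x) = (2*x)/((2*C)) = (2*x)*(1/(2*C)) = x/C)
(A(-11, 11) + 123)**2 = (11/(-11) + 123)**2 = (11*(-1/11) + 123)**2 = (-1 + 123)**2 = 122**2 = 14884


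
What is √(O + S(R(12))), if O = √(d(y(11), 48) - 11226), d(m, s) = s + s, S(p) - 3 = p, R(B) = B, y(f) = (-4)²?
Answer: √(15 + I*√11130) ≈ 7.7962 + 6.7661*I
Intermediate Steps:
y(f) = 16
S(p) = 3 + p
d(m, s) = 2*s
O = I*√11130 (O = √(2*48 - 11226) = √(96 - 11226) = √(-11130) = I*√11130 ≈ 105.5*I)
√(O + S(R(12))) = √(I*√11130 + (3 + 12)) = √(I*√11130 + 15) = √(15 + I*√11130)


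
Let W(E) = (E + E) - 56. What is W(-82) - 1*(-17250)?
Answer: 17030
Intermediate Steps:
W(E) = -56 + 2*E (W(E) = 2*E - 56 = -56 + 2*E)
W(-82) - 1*(-17250) = (-56 + 2*(-82)) - 1*(-17250) = (-56 - 164) + 17250 = -220 + 17250 = 17030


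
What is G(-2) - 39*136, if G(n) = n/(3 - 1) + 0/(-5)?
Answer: -5305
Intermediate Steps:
G(n) = n/2 (G(n) = n/2 + 0*(-⅕) = n*(½) + 0 = n/2 + 0 = n/2)
G(-2) - 39*136 = (½)*(-2) - 39*136 = -1 - 5304 = -5305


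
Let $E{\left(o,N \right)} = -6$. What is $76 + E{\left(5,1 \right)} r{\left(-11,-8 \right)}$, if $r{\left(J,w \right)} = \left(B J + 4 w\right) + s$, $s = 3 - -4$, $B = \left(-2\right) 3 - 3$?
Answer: $-368$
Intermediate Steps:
$B = -9$ ($B = -6 - 3 = -9$)
$s = 7$ ($s = 3 + 4 = 7$)
$r{\left(J,w \right)} = 7 - 9 J + 4 w$ ($r{\left(J,w \right)} = \left(- 9 J + 4 w\right) + 7 = 7 - 9 J + 4 w$)
$76 + E{\left(5,1 \right)} r{\left(-11,-8 \right)} = 76 - 6 \left(7 - -99 + 4 \left(-8\right)\right) = 76 - 6 \left(7 + 99 - 32\right) = 76 - 444 = -368$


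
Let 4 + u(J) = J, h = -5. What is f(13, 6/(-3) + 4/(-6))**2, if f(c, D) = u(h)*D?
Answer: 576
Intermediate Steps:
u(J) = -4 + J
f(c, D) = -9*D (f(c, D) = (-4 - 5)*D = -9*D)
f(13, 6/(-3) + 4/(-6))**2 = (-9*(6/(-3) + 4/(-6)))**2 = (-9*(6*(-1/3) + 4*(-1/6)))**2 = (-9*(-2 - 2/3))**2 = (-9*(-8/3))**2 = 24**2 = 576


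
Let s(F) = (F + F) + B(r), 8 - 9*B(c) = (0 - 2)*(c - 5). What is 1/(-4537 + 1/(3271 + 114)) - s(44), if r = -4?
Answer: -444806899/5119248 ≈ -86.889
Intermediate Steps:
B(c) = -2/9 + 2*c/9 (B(c) = 8/9 - (0 - 2)*(c - 5)/9 = 8/9 - (-2)*(-5 + c)/9 = 8/9 - (10 - 2*c)/9 = 8/9 + (-10/9 + 2*c/9) = -2/9 + 2*c/9)
s(F) = -10/9 + 2*F (s(F) = (F + F) + (-2/9 + (2/9)*(-4)) = 2*F + (-2/9 - 8/9) = 2*F - 10/9 = -10/9 + 2*F)
1/(-4537 + 1/(3271 + 114)) - s(44) = 1/(-4537 + 1/(3271 + 114)) - (-10/9 + 2*44) = 1/(-4537 + 1/3385) - (-10/9 + 88) = 1/(-4537 + 1/3385) - 1*782/9 = 1/(-15357744/3385) - 782/9 = -3385/15357744 - 782/9 = -444806899/5119248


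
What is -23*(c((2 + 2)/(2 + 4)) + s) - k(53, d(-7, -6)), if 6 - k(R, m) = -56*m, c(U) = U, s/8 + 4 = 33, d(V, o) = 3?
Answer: -16576/3 ≈ -5525.3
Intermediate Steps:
s = 232 (s = -32 + 8*33 = -32 + 264 = 232)
k(R, m) = 6 + 56*m (k(R, m) = 6 - (-56)*m = 6 + 56*m)
-23*(c((2 + 2)/(2 + 4)) + s) - k(53, d(-7, -6)) = -23*((2 + 2)/(2 + 4) + 232) - (6 + 56*3) = -23*(4/6 + 232) - (6 + 168) = -23*(4*(1/6) + 232) - 1*174 = -23*(2/3 + 232) - 174 = -23*698/3 - 174 = -16054/3 - 174 = -16576/3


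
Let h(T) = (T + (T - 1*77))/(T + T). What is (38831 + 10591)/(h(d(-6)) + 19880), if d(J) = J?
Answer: 593064/238649 ≈ 2.4851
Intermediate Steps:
h(T) = (-77 + 2*T)/(2*T) (h(T) = (T + (T - 77))/((2*T)) = (T + (-77 + T))*(1/(2*T)) = (-77 + 2*T)*(1/(2*T)) = (-77 + 2*T)/(2*T))
(38831 + 10591)/(h(d(-6)) + 19880) = (38831 + 10591)/((-77/2 - 6)/(-6) + 19880) = 49422/(-1/6*(-89/2) + 19880) = 49422/(89/12 + 19880) = 49422/(238649/12) = 49422*(12/238649) = 593064/238649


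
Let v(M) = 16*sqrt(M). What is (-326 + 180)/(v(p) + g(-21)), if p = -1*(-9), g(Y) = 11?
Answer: -146/59 ≈ -2.4746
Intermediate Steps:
p = 9
(-326 + 180)/(v(p) + g(-21)) = (-326 + 180)/(16*sqrt(9) + 11) = -146/(16*3 + 11) = -146/(48 + 11) = -146/59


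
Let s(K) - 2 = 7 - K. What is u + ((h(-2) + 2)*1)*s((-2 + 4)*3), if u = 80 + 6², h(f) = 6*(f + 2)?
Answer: 122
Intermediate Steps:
h(f) = 12 + 6*f (h(f) = 6*(2 + f) = 12 + 6*f)
u = 116 (u = 80 + 36 = 116)
s(K) = 9 - K (s(K) = 2 + (7 - K) = 9 - K)
u + ((h(-2) + 2)*1)*s((-2 + 4)*3) = 116 + (((12 + 6*(-2)) + 2)*1)*(9 - (-2 + 4)*3) = 116 + (((12 - 12) + 2)*1)*(9 - 2*3) = 116 + ((0 + 2)*1)*(9 - 1*6) = 116 + (2*1)*(9 - 6) = 116 + 2*3 = 116 + 6 = 122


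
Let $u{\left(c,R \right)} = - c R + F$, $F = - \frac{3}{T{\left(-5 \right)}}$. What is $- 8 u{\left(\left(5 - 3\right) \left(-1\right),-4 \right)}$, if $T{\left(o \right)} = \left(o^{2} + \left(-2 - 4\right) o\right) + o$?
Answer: $\frac{1612}{25} \approx 64.48$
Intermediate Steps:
$T{\left(o \right)} = o^{2} - 5 o$ ($T{\left(o \right)} = \left(o^{2} - 6 o\right) + o = o^{2} - 5 o$)
$F = - \frac{3}{50}$ ($F = - \frac{3}{\left(-5\right) \left(-5 - 5\right)} = - \frac{3}{\left(-5\right) \left(-10\right)} = - \frac{3}{50} \approx -0.06$)
$u{\left(c,R \right)} = - \frac{3}{50} - R c$ ($u{\left(c,R \right)} = - c R - \frac{3}{50} = - R c - \frac{3}{50} = - \frac{3}{50} - R c$)
$- 8 u{\left(\left(5 - 3\right) \left(-1\right),-4 \right)} = - 8 \left(- \frac{3}{50} - - 4 \left(5 - 3\right) \left(-1\right)\right) = - 8 \left(- \frac{3}{50} - - 4 \cdot 2 \left(-1\right)\right) = - 8 \left(- \frac{3}{50} - \left(-4\right) \left(-2\right)\right) = - 8 \left(- \frac{3}{50} - 8\right) = \left(-8\right) \left(- \frac{403}{50}\right) = \frac{1612}{25}$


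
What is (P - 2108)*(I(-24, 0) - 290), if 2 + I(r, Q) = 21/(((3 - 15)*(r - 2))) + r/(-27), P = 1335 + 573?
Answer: 6810425/117 ≈ 58209.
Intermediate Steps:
P = 1908
I(r, Q) = -2 + 21/(24 - 12*r) - r/27 (I(r, Q) = -2 + (21/(((3 - 15)*(r - 2))) + r/(-27)) = -2 + (21/((-12*(-2 + r))) + r*(-1/27)) = -2 + (21/(24 - 12*r) - r/27) = -2 + 21/(24 - 12*r) - r/27)
(P - 2108)*(I(-24, 0) - 290) = (1908 - 2108)*((243 - 208*(-24) - 4*(-24)**2)/(108*(-2 - 24)) - 290) = -200*((1/108)*(243 + 4992 - 4*576)/(-26) - 290) = -200*((1/108)*(-1/26)*(243 + 4992 - 2304) - 290) = -200*((1/108)*(-1/26)*2931 - 290) = -200*(-977/936 - 290) = -200*(-272417/936) = 6810425/117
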